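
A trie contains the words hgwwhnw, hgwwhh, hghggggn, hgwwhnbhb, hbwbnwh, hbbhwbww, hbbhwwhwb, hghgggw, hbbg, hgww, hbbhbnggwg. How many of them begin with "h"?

Traverse to the node for "h", then collect every word in that subtree.
Matches: "hbbg", "hbbhbnggwg", "hbbhwbww", "hbbhwwhwb", "hbwbnwh", "hghggggn", "hghgggw", "hgww", "hgwwhh", "hgwwhnbhb", "hgwwhnw"
Count: 11

11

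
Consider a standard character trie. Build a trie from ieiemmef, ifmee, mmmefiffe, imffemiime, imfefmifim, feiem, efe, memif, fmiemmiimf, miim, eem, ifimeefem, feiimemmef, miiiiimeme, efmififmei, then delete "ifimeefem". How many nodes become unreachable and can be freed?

7

After clearing the end-marker at "ifimeefem", prune upward until reaching a node still needed by another word.
The suffix "imeefem" (7 nodes) is used only by "ifimeefem"; the node for "if" still has the child "m", so pruning stops there.
Nodes removed: 7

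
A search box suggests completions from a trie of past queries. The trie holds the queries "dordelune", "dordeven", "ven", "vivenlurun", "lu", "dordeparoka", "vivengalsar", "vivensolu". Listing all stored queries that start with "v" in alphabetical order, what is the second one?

vivengalsar

Filter for "v…" and sort: "ven", "vivengalsar", "vivenlurun", "vivensolu"
Position 2: vivengalsar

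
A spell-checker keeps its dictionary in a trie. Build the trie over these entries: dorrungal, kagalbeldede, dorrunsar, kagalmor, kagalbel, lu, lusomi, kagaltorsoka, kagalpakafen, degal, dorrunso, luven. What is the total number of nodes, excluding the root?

55

Trace insertions, counting only characters that open a new branch:
  "dorrungal" → 9 new (d, o, r, r, u, n, g, a, l)
  "kagalbeldede" → 12 new (k, a, g, a, l, b, e, l, d, e, d, e)
  "dorrunsar" → prefix "dorrun" already present; 3 new (s, a, r)
  "kagalmor" → prefix "kagal" already present; 3 new (m, o, r)
  "kagalbel" → prefix "kagalbel" already present; 0 new (none)
  "lu" → 2 new (l, u)
  "lusomi" → prefix "lu" already present; 4 new (s, o, m, i)
  "kagaltorsoka" → prefix "kagal" already present; 7 new (t, o, r, s, o, k, a)
  "kagalpakafen" → prefix "kagal" already present; 7 new (p, a, k, a, f, e, n)
  "degal" → prefix "d" already present; 4 new (e, g, a, l)
  "dorrunso" → prefix "dorruns" already present; 1 new (o)
  "luven" → prefix "lu" already present; 3 new (v, e, n)
Total nodes = 9 + 12 + 3 + 3 + 0 + 2 + 4 + 7 + 7 + 4 + 1 + 3 = 55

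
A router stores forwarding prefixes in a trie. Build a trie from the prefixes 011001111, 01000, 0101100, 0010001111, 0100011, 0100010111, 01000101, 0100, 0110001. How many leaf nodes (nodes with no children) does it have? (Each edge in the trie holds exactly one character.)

6

A leaf is a node with no children — equivalently, the end of a word that is not a proper prefix of any other stored word.
Those words: "0010001111", "0100010111", "0100011", "0101100", "0110001", "011001111"
Leaf count: 6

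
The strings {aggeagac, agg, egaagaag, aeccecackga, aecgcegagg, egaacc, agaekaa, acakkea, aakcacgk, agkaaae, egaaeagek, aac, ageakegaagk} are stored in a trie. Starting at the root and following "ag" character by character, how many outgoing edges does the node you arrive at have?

The children of the "ag" node are the distinct next characters among strings starting with "ag".
Distinct next characters after "ag": a, e, g, k.
That node has 4 child edges.

4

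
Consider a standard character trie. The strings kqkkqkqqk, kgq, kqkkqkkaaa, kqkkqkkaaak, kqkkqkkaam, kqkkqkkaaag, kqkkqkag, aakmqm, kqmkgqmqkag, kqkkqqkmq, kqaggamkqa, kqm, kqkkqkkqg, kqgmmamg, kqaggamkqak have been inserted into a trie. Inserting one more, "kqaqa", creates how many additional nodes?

2

The longest prefix of "kqaqa" already in the trie is "kqa" (length 3).
New nodes needed: |"kqaqa"| − 3 = 5 − 3 = 2.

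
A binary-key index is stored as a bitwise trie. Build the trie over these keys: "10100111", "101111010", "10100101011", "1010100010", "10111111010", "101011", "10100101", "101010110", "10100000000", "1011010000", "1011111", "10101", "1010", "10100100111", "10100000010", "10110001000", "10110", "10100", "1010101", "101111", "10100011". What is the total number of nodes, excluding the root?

Insert word by word; a character creates a node only if that edge doesn't already exist:
  "10100111" → 8 new (1, 0, 1, 0, 0, 1, 1, 1)
  "101111010" → prefix "101" already present; 6 new (1, 1, 1, 0, 1, 0)
  "10100101011" → prefix "101001" already present; 5 new (0, 1, 0, 1, 1)
  "1010100010" → prefix "1010" already present; 6 new (1, 0, 0, 0, 1, 0)
  "10111111010" → prefix "101111" already present; 5 new (1, 1, 0, 1, 0)
  "101011" → prefix "10101" already present; 1 new (1)
  "10100101" → prefix "10100101" already present; 0 new (none)
  "101010110" → prefix "101010" already present; 3 new (1, 1, 0)
  "10100000000" → prefix "10100" already present; 6 new (0, 0, 0, 0, 0, 0)
  "1011010000" → prefix "1011" already present; 6 new (0, 1, 0, 0, 0, 0)
  "1011111" → prefix "1011111" already present; 0 new (none)
  "10101" → prefix "10101" already present; 0 new (none)
  "1010" → prefix "1010" already present; 0 new (none)
  "10100100111" → prefix "1010010" already present; 4 new (0, 1, 1, 1)
  "10100000010" → prefix "101000000" already present; 2 new (1, 0)
  "10110001000" → prefix "10110" already present; 6 new (0, 0, 1, 0, 0, 0)
  "10110" → prefix "10110" already present; 0 new (none)
  "10100" → prefix "10100" already present; 0 new (none)
  "1010101" → prefix "1010101" already present; 0 new (none)
  "101111" → prefix "101111" already present; 0 new (none)
  "10100011" → prefix "101000" already present; 2 new (1, 1)
Total nodes = 8 + 6 + 5 + 6 + 5 + 1 + 0 + 3 + 6 + 6 + 0 + 0 + 0 + 4 + 2 + 6 + 0 + 0 + 0 + 0 + 2 = 60

60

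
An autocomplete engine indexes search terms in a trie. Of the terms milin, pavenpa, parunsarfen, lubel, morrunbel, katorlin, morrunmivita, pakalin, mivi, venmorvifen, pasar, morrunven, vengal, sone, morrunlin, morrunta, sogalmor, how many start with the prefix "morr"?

Traverse to the node for "morr", then collect every word in that subtree.
Words under "morr": morrunbel, morrunlin, morrunmivita, morrunta, morrunven
Count: 5

5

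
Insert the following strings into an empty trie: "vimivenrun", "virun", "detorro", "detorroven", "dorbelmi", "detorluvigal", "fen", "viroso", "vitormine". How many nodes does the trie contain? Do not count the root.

Count nodes per top-level branch (shared prefixes stored once):
  'd'-branch (detorluvigal, detorro, detorroven, dorbelmi): 24 nodes
  'f'-branch (fen): 3 nodes
  'v'-branch (vimivenrun, viroso, virun, vitormine): 23 nodes
Sum: 50

50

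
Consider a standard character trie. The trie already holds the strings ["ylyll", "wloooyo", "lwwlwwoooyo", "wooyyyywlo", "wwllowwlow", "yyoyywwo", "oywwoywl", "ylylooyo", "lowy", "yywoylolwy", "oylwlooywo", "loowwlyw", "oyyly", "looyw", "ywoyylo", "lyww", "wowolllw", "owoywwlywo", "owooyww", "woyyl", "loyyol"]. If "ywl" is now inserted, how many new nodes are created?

1

The longest prefix of "ywl" already in the trie is "yw" (length 2).
So 3 − 2 = 1 new nodes.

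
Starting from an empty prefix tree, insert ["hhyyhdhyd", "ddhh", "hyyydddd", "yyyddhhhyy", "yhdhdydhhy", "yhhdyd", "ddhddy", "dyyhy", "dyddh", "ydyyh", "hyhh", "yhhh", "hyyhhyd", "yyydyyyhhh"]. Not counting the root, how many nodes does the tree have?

For each word, the new-node count is its length minus the longest prefix already in the trie:
  "hhyyhdhyd" → 9 new (h, h, y, y, h, d, h, y, d)
  "ddhh" → 4 new (d, d, h, h)
  "hyyydddd" → prefix "h" already present; 7 new (y, y, y, d, d, d, d)
  "yyyddhhhyy" → 10 new (y, y, y, d, d, h, h, h, y, y)
  "yhdhdydhhy" → prefix "y" already present; 9 new (h, d, h, d, y, d, h, h, y)
  "yhhdyd" → prefix "yh" already present; 4 new (h, d, y, d)
  "ddhddy" → prefix "ddh" already present; 3 new (d, d, y)
  "dyyhy" → prefix "d" already present; 4 new (y, y, h, y)
  "dyddh" → prefix "dy" already present; 3 new (d, d, h)
  "ydyyh" → prefix "y" already present; 4 new (d, y, y, h)
  "hyhh" → prefix "hy" already present; 2 new (h, h)
  "yhhh" → prefix "yhh" already present; 1 new (h)
  "hyyhhyd" → prefix "hyy" already present; 4 new (h, h, y, d)
  "yyydyyyhhh" → prefix "yyyd" already present; 6 new (y, y, y, h, h, h)
Total nodes = 9 + 4 + 7 + 10 + 9 + 4 + 3 + 4 + 3 + 4 + 2 + 1 + 4 + 6 = 70

70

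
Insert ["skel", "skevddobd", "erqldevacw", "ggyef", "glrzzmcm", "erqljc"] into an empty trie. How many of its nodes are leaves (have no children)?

6

A leaf is a node with no children — equivalently, the end of a word that is not a proper prefix of any other stored word.
Those words: "erqldevacw", "erqljc", "ggyef", "glrzzmcm", "skel", "skevddobd"
Leaf count: 6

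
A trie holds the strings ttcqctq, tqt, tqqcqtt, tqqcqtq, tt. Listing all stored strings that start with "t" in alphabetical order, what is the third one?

Filter for "t…" and sort: "tqqcqtq", "tqqcqtt", "tqt", "tt", "ttcqctq"
The 3rd is tqt.

tqt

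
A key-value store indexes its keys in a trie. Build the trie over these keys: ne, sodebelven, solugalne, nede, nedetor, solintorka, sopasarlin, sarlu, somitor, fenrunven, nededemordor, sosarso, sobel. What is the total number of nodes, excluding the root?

73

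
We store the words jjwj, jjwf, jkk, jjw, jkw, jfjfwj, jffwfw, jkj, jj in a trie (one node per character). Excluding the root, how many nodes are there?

Insert word by word; a character creates a node only if that edge doesn't already exist:
  "jjwj" → 4 new (j, j, w, j)
  "jjwf" → prefix "jjw" already present; 1 new (f)
  "jkk" → prefix "j" already present; 2 new (k, k)
  "jjw" → prefix "jjw" already present; 0 new (none)
  "jkw" → prefix "jk" already present; 1 new (w)
  "jfjfwj" → prefix "j" already present; 5 new (f, j, f, w, j)
  "jffwfw" → prefix "jf" already present; 4 new (f, w, f, w)
  "jkj" → prefix "jk" already present; 1 new (j)
  "jj" → prefix "jj" already present; 0 new (none)
Total nodes = 4 + 1 + 2 + 0 + 1 + 5 + 4 + 1 + 0 = 18

18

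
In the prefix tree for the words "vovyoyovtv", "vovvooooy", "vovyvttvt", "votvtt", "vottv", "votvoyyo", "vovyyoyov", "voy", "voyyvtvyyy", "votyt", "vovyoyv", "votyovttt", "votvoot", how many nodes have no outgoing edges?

Leaves are exactly the stored words that no other stored word extends.
Those words: "vottv", "votvoot", "votvoyyo", "votvtt", "votyovttt", "votyt", "vovvooooy", "vovyoyovtv", "vovyoyv", "vovyvttvt", "vovyyoyov", "voyyvtvyyy"
Leaf count: 12

12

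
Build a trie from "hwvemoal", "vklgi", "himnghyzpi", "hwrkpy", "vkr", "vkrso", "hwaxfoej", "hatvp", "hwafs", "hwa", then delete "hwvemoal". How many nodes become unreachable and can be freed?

A node on "hwvemoal"'s path can go only if nothing else ends at it or branches off below it.
The suffix "vemoal" (6 nodes) is used only by "hwvemoal"; the node for "hw" still has the child "r", so pruning stops there.
Nodes removed: 6

6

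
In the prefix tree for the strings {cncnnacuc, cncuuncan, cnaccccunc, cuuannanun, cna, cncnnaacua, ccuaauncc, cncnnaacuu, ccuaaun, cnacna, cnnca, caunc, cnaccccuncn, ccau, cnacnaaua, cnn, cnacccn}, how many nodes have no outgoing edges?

12

Leaves are exactly the stored words that no other stored word extends.
Those words: "caunc", "ccau", "ccuaauncc", "cnaccccuncn", "cnacccn", "cnacnaaua", "cncnnaacua", "cncnnaacuu", "cncnnacuc", "cncuuncan", "cnnca", "cuuannanun"
Leaf count: 12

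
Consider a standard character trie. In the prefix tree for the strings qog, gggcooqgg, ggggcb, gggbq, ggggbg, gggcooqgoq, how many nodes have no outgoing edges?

Leaves are exactly the stored words that no other stored word extends.
Those words: "gggbq", "gggcooqgg", "gggcooqgoq", "ggggbg", "ggggcb", "qog"
Leaf count: 6

6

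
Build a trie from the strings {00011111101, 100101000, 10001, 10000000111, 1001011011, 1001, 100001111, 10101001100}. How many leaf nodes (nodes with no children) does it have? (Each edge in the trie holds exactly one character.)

7

Leaves are exactly the stored words that no other stored word extends.
Those words: "00011111101", "10000000111", "100001111", "10001", "100101000", "1001011011", "10101001100"
Leaf count: 7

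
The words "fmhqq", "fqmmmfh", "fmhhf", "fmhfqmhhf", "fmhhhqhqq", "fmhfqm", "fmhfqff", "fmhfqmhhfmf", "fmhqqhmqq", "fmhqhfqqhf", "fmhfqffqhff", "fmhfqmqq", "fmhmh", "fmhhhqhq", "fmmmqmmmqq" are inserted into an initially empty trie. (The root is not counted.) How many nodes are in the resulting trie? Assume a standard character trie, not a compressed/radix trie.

Insert word by word; a character creates a node only if that edge doesn't already exist:
  "fmhqq" → 5 new (f, m, h, q, q)
  "fqmmmfh" → prefix "f" already present; 6 new (q, m, m, m, f, h)
  "fmhhf" → prefix "fmh" already present; 2 new (h, f)
  "fmhfqmhhf" → prefix "fmh" already present; 6 new (f, q, m, h, h, f)
  "fmhhhqhqq" → prefix "fmhh" already present; 5 new (h, q, h, q, q)
  "fmhfqm" → prefix "fmhfqm" already present; 0 new (none)
  "fmhfqff" → prefix "fmhfq" already present; 2 new (f, f)
  "fmhfqmhhfmf" → prefix "fmhfqmhhf" already present; 2 new (m, f)
  "fmhqqhmqq" → prefix "fmhqq" already present; 4 new (h, m, q, q)
  "fmhqhfqqhf" → prefix "fmhq" already present; 6 new (h, f, q, q, h, f)
  "fmhfqffqhff" → prefix "fmhfqff" already present; 4 new (q, h, f, f)
  "fmhfqmqq" → prefix "fmhfqm" already present; 2 new (q, q)
  "fmhmh" → prefix "fmh" already present; 2 new (m, h)
  "fmhhhqhq" → prefix "fmhhhqhq" already present; 0 new (none)
  "fmmmqmmmqq" → prefix "fm" already present; 8 new (m, m, q, m, m, m, q, q)
Total nodes = 5 + 6 + 2 + 6 + 5 + 0 + 2 + 2 + 4 + 6 + 4 + 2 + 2 + 0 + 8 = 54

54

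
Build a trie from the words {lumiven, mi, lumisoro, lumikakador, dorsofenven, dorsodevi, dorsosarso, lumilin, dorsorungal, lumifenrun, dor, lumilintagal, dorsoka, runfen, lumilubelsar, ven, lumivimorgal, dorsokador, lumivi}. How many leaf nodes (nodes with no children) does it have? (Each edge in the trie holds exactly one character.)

15

Leaves are exactly the stored words that no other stored word extends.
Those words: "dorsodevi", "dorsofenven", "dorsokador", "dorsorungal", "dorsosarso", "lumifenrun", "lumikakador", "lumilintagal", "lumilubelsar", "lumisoro", "lumiven", "lumivimorgal", "mi", "runfen", "ven"
Leaf count: 15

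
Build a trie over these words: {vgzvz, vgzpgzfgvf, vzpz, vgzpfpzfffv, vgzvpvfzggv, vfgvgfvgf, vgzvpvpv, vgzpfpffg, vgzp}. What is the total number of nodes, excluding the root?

42

Count nodes per top-level branch (shared prefixes stored once):
  'v'-branch (vfgvgfvgf, vgzp, vgzpfpffg, vgzpfpzfffv, vgzpgzfgvf, vgzvpvfzggv, vgzvpvpv, vgzvz, vzpz): 42 nodes
Sum: 42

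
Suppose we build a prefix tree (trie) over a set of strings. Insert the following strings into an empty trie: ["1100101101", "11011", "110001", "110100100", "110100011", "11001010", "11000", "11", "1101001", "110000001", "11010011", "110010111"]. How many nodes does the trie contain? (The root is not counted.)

Insert word by word; a character creates a node only if that edge doesn't already exist:
  "1100101101" → 10 new (1, 1, 0, 0, 1, 0, 1, 1, 0, 1)
  "11011" → prefix "110" already present; 2 new (1, 1)
  "110001" → prefix "1100" already present; 2 new (0, 1)
  "110100100" → prefix "1101" already present; 5 new (0, 0, 1, 0, 0)
  "110100011" → prefix "110100" already present; 3 new (0, 1, 1)
  "11001010" → prefix "1100101" already present; 1 new (0)
  "11000" → prefix "11000" already present; 0 new (none)
  "11" → prefix "11" already present; 0 new (none)
  "1101001" → prefix "1101001" already present; 0 new (none)
  "110000001" → prefix "11000" already present; 4 new (0, 0, 0, 1)
  "11010011" → prefix "1101001" already present; 1 new (1)
  "110010111" → prefix "11001011" already present; 1 new (1)
Total nodes = 10 + 2 + 2 + 5 + 3 + 1 + 0 + 0 + 0 + 4 + 1 + 1 = 29

29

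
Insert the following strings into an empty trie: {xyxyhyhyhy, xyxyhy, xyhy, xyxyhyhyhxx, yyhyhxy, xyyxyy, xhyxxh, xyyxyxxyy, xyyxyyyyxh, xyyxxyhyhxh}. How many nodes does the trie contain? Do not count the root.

Insert word by word; a character creates a node only if that edge doesn't already exist:
  "xyxyhyhyhy" → 10 new (x, y, x, y, h, y, h, y, h, y)
  "xyxyhy" → prefix "xyxyhy" already present; 0 new (none)
  "xyhy" → prefix "xy" already present; 2 new (h, y)
  "xyxyhyhyhxx" → prefix "xyxyhyhyh" already present; 2 new (x, x)
  "yyhyhxy" → 7 new (y, y, h, y, h, x, y)
  "xyyxyy" → prefix "xy" already present; 4 new (y, x, y, y)
  "xhyxxh" → prefix "x" already present; 5 new (h, y, x, x, h)
  "xyyxyxxyy" → prefix "xyyxy" already present; 4 new (x, x, y, y)
  "xyyxyyyyxh" → prefix "xyyxyy" already present; 4 new (y, y, x, h)
  "xyyxxyhyhxh" → prefix "xyyx" already present; 7 new (x, y, h, y, h, x, h)
Total nodes = 10 + 0 + 2 + 2 + 7 + 4 + 5 + 4 + 4 + 7 = 45

45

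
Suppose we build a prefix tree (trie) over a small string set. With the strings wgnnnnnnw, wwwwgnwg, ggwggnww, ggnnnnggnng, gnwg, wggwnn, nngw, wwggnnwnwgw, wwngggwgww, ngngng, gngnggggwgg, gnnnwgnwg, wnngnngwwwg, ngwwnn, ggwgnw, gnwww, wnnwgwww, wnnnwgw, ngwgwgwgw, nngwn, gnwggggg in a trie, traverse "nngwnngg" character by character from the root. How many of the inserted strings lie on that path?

Traverse "nngwnngg" character by character; count nodes along the way that are marked as word ends.
Prefixes of the query that are stored words: "nngw", "nngwn"
Count: 2

2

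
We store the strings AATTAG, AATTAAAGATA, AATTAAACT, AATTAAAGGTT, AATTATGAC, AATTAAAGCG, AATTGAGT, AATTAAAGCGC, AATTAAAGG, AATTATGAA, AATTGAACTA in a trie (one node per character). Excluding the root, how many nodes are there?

33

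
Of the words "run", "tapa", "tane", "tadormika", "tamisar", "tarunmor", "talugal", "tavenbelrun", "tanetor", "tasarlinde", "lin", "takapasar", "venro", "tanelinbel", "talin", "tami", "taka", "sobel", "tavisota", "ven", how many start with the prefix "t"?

Traverse to the node for "t", then collect every word in that subtree.
Matches: "tadormika", "taka", "takapasar", "talin", "talugal", "tami", "tamisar", "tane", "tanelinbel", "tanetor", "tapa", "tarunmor", "tasarlinde", "tavenbelrun", "tavisota"
Count: 15

15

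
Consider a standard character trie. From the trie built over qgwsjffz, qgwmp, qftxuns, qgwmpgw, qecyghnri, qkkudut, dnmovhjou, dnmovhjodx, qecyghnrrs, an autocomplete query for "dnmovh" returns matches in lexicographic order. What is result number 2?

DFS of the "dnmovh" subtree visits, in order: "dnmovhjodx", "dnmovhjou"
The 2nd is dnmovhjou.

dnmovhjou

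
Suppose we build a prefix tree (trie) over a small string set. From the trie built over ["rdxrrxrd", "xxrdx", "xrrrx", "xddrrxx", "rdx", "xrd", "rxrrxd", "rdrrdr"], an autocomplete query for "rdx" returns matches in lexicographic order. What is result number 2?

rdxrrxrd

Words with prefix "rdx", in lexicographic order: "rdx", "rdxrrxrd"
The 2nd is rdxrrxrd.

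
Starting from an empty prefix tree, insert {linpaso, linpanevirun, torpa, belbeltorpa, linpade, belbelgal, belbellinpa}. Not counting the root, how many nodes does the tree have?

40

Count nodes per top-level branch (shared prefixes stored once):
  'b'-branch (belbelgal, belbellinpa, belbeltorpa): 19 nodes
  'l'-branch (linpade, linpanevirun, linpaso): 16 nodes
  't'-branch (torpa): 5 nodes
Sum: 40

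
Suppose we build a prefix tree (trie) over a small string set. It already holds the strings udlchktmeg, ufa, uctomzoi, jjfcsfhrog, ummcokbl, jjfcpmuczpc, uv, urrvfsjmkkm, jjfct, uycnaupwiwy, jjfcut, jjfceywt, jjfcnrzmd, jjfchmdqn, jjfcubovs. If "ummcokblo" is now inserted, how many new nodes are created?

Walking "ummcokblo" from the root, the first 8 characters ("ummcokbl") follow existing edges; "o" is the first miss.
Each of the 1 remaining characters creates one node.

1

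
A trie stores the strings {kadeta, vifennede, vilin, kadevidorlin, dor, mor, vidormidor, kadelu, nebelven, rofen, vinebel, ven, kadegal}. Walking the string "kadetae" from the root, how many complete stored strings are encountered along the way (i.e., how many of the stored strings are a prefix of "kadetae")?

1

Check each prefix of "kadetae" against the stored set — each match is an end-marker on the path.
Prefixes of the query that are stored words: "kadeta"
Count: 1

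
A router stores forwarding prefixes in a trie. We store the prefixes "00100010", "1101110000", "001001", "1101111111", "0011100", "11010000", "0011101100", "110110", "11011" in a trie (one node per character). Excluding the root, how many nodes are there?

36

For each word, the new-node count is its length minus the longest prefix already in the trie:
  "00100010" → 8 new (0, 0, 1, 0, 0, 0, 1, 0)
  "1101110000" → 10 new (1, 1, 0, 1, 1, 1, 0, 0, 0, 0)
  "001001" → prefix "00100" already present; 1 new (1)
  "1101111111" → prefix "110111" already present; 4 new (1, 1, 1, 1)
  "0011100" → prefix "001" already present; 4 new (1, 1, 0, 0)
  "11010000" → prefix "1101" already present; 4 new (0, 0, 0, 0)
  "0011101100" → prefix "001110" already present; 4 new (1, 1, 0, 0)
  "110110" → prefix "11011" already present; 1 new (0)
  "11011" → prefix "11011" already present; 0 new (none)
Total nodes = 8 + 10 + 1 + 4 + 4 + 4 + 4 + 1 + 0 = 36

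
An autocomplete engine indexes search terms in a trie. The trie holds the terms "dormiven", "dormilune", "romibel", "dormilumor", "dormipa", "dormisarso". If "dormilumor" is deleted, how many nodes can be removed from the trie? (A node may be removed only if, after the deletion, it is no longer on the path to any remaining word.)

3

After clearing the end-marker at "dormilumor", prune upward until reaching a node still needed by another word.
The suffix "mor" (3 nodes) is used only by "dormilumor"; the node for "dormilu" still has the child "n", so pruning stops there.
Nodes removed: 3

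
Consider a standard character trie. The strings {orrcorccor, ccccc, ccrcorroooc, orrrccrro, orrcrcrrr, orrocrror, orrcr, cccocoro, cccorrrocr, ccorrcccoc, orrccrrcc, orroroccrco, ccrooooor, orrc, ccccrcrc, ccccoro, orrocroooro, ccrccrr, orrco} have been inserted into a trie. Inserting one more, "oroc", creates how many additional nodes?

2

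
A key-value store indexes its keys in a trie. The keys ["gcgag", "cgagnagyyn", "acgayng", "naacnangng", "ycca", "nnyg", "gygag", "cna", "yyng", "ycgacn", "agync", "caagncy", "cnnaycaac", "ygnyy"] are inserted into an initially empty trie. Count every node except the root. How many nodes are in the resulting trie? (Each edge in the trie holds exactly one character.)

Insert word by word; a character creates a node only if that edge doesn't already exist:
  "gcgag" → 5 new (g, c, g, a, g)
  "cgagnagyyn" → 10 new (c, g, a, g, n, a, g, y, y, n)
  "acgayng" → 7 new (a, c, g, a, y, n, g)
  "naacnangng" → 10 new (n, a, a, c, n, a, n, g, n, g)
  "ycca" → 4 new (y, c, c, a)
  "nnyg" → prefix "n" already present; 3 new (n, y, g)
  "gygag" → prefix "g" already present; 4 new (y, g, a, g)
  "cna" → prefix "c" already present; 2 new (n, a)
  "yyng" → prefix "y" already present; 3 new (y, n, g)
  "ycgacn" → prefix "yc" already present; 4 new (g, a, c, n)
  "agync" → prefix "a" already present; 4 new (g, y, n, c)
  "caagncy" → prefix "c" already present; 6 new (a, a, g, n, c, y)
  "cnnaycaac" → prefix "cn" already present; 7 new (n, a, y, c, a, a, c)
  "ygnyy" → prefix "y" already present; 4 new (g, n, y, y)
Total nodes = 5 + 10 + 7 + 10 + 4 + 3 + 4 + 2 + 3 + 4 + 4 + 6 + 7 + 4 = 73

73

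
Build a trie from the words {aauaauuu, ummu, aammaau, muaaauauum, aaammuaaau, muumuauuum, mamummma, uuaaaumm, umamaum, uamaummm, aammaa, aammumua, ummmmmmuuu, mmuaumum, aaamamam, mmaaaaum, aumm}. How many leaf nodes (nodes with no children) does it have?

A leaf is a node with no children — equivalently, the end of a word that is not a proper prefix of any other stored word.
Those words: "aaamamam", "aaammuaaau", "aammaau", "aammumua", "aauaauuu", "aumm", "mamummma", "mmaaaaum", "mmuaumum", "muaaauauum", "muumuauuum", "uamaummm", "umamaum", "ummmmmmuuu", "ummu", "uuaaaumm"
Leaf count: 16

16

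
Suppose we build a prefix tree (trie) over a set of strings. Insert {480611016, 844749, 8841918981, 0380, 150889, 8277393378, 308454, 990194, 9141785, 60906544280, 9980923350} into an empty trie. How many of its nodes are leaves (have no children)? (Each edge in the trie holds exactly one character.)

11

Leaves are exactly the stored words that no other stored word extends.
Those words: "0380", "150889", "308454", "480611016", "60906544280", "8277393378", "844749", "8841918981", "9141785", "990194", "9980923350"
Leaf count: 11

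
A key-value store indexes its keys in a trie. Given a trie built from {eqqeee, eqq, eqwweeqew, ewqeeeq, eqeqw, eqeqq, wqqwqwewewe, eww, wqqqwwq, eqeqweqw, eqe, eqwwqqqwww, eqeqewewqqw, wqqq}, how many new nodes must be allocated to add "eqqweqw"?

4

Walking "eqqweqw" from the root, the first 3 characters ("eqq") follow existing edges; "w" is the first miss.
New nodes needed: |"eqqweqw"| − 3 = 7 − 3 = 4.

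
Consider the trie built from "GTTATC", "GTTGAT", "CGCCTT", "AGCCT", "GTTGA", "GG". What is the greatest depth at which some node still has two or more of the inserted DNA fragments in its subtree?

Equivalently: take the maximum, over all pairs, of their longest common prefix length.
e.g. "GTTGA" and "GTTGAT" share the prefix "GTTGA" of length 5; no pair shares a longer one.
Longest shared-prefix length: 5

5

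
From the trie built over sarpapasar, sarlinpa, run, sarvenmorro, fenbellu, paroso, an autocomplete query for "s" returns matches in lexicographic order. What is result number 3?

DFS of the "s" subtree visits, in order: "sarlinpa", "sarpapasar", "sarvenmorro"
Position 3: sarvenmorro

sarvenmorro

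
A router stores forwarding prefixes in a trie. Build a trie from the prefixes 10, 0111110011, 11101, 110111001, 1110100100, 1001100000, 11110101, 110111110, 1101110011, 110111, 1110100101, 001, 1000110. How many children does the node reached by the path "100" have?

2

Walk "100" from the root, arriving at one node.
Distinct next characters after "100": 0, 1.
That node has 2 child edges.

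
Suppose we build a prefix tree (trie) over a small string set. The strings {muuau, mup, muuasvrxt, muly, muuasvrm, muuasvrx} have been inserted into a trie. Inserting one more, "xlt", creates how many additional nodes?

3

Nothing in the trie begins with "x"; the whole of "xlt" is new.
3 − 0 = 3 new nodes.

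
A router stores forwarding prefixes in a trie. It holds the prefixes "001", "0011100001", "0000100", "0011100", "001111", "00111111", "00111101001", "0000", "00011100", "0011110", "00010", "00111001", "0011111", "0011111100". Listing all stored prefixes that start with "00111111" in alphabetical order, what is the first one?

00111111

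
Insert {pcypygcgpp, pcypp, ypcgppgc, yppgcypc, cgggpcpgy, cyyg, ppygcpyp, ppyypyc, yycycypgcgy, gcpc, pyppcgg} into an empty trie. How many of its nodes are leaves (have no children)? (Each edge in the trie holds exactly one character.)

A leaf is a node with no children — equivalently, the end of a word that is not a proper prefix of any other stored word.
Those words: "cgggpcpgy", "cyyg", "gcpc", "pcypp", "pcypygcgpp", "ppygcpyp", "ppyypyc", "pyppcgg", "ypcgppgc", "yppgcypc", "yycycypgcgy"
Leaf count: 11

11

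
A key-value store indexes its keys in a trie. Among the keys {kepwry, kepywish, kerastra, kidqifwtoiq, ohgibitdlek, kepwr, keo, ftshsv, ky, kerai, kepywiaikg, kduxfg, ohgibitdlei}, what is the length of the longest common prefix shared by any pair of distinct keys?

10

Equivalently: take the maximum, over all pairs, of their longest common prefix length.
e.g. "ohgibitdlei" and "ohgibitdlek" share the prefix "ohgibitdle" of length 10; no pair shares a longer one.
Longest shared-prefix length: 10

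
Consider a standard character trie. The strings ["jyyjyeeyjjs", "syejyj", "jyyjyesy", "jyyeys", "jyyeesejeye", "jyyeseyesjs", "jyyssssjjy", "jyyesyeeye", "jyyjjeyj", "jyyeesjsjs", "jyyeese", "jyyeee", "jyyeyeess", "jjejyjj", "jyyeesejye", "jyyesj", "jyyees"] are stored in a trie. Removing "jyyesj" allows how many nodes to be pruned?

1

After clearing the end-marker at "jyyesj", prune upward until reaching a node still needed by another word.
The suffix "j" (1 node) is used only by "jyyesj"; the node for "jyyes" still has the child "e", so pruning stops there.
Nodes removed: 1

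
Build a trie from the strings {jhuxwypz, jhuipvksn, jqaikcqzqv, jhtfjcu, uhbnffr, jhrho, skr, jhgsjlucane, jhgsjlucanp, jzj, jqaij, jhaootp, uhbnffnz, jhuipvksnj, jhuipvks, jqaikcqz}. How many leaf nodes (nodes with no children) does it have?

13

A leaf is a node with no children — equivalently, the end of a word that is not a proper prefix of any other stored word.
Those words: "jhaootp", "jhgsjlucane", "jhgsjlucanp", "jhrho", "jhtfjcu", "jhuipvksnj", "jhuxwypz", "jqaij", "jqaikcqzqv", "jzj", "skr", "uhbnffnz", "uhbnffr"
Leaf count: 13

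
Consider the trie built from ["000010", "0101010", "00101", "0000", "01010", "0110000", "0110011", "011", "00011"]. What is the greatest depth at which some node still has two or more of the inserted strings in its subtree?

5

Equivalently: take the maximum, over all pairs, of their longest common prefix length.
e.g. "01010" and "0101010" share the prefix "01010" of length 5; no pair shares a longer one.
Longest shared-prefix length: 5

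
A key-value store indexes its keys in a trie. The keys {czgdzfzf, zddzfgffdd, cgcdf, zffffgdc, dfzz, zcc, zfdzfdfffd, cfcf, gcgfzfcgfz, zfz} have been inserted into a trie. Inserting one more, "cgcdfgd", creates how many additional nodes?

2

The longest prefix of "cgcdfgd" already in the trie is "cgcdf" (length 5).
New nodes needed: |"cgcdfgd"| − 5 = 7 − 5 = 2.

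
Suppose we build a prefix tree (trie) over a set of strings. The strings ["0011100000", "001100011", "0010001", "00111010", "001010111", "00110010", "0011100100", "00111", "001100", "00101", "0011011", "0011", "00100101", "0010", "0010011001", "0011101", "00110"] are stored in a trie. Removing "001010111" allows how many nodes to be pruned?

Walk "001010111" from the leaf back toward the root, removing each node that no remaining word uses.
The suffix "0111" (4 nodes) is used only by "001010111"; "00101" is itself a stored word, so pruning stops there.
Nodes removed: 4

4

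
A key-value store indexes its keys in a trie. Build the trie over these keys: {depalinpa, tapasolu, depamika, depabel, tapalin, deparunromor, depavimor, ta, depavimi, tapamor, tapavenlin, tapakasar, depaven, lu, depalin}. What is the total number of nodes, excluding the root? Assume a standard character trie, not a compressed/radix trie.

For each word, the new-node count is its length minus the longest prefix already in the trie:
  "depalinpa" → 9 new (d, e, p, a, l, i, n, p, a)
  "tapasolu" → 8 new (t, a, p, a, s, o, l, u)
  "depamika" → prefix "depa" already present; 4 new (m, i, k, a)
  "depabel" → prefix "depa" already present; 3 new (b, e, l)
  "tapalin" → prefix "tapa" already present; 3 new (l, i, n)
  "deparunromor" → prefix "depa" already present; 8 new (r, u, n, r, o, m, o, r)
  "depavimor" → prefix "depa" already present; 5 new (v, i, m, o, r)
  "ta" → prefix "ta" already present; 0 new (none)
  "depavimi" → prefix "depavim" already present; 1 new (i)
  "tapamor" → prefix "tapa" already present; 3 new (m, o, r)
  "tapavenlin" → prefix "tapa" already present; 6 new (v, e, n, l, i, n)
  "tapakasar" → prefix "tapa" already present; 5 new (k, a, s, a, r)
  "depaven" → prefix "depav" already present; 2 new (e, n)
  "lu" → 2 new (l, u)
  "depalin" → prefix "depalin" already present; 0 new (none)
Total nodes = 9 + 8 + 4 + 3 + 3 + 8 + 5 + 0 + 1 + 3 + 6 + 5 + 2 + 2 + 0 = 59

59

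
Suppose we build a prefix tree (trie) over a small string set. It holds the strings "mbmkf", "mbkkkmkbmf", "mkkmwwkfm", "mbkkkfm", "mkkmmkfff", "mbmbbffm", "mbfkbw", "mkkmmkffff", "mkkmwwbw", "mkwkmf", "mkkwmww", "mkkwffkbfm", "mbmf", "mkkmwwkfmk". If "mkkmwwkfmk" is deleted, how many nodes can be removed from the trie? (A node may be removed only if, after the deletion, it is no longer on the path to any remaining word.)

A node on "mkkmwwkfmk"'s path can go only if nothing else ends at it or branches off below it.
The suffix "k" (1 node) is used only by "mkkmwwkfmk"; "mkkmwwkfm" is itself a stored word, so pruning stops there.
Nodes removed: 1

1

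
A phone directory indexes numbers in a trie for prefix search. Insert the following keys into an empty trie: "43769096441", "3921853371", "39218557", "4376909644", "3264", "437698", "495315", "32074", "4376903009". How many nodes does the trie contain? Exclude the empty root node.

39

Insert word by word; a character creates a node only if that edge doesn't already exist:
  "43769096441" → 11 new (4, 3, 7, 6, 9, 0, 9, 6, 4, 4, 1)
  "3921853371" → 10 new (3, 9, 2, 1, 8, 5, 3, 3, 7, 1)
  "39218557" → prefix "392185" already present; 2 new (5, 7)
  "4376909644" → prefix "4376909644" already present; 0 new (none)
  "3264" → prefix "3" already present; 3 new (2, 6, 4)
  "437698" → prefix "43769" already present; 1 new (8)
  "495315" → prefix "4" already present; 5 new (9, 5, 3, 1, 5)
  "32074" → prefix "32" already present; 3 new (0, 7, 4)
  "4376903009" → prefix "437690" already present; 4 new (3, 0, 0, 9)
Total nodes = 11 + 10 + 2 + 0 + 3 + 1 + 5 + 3 + 4 = 39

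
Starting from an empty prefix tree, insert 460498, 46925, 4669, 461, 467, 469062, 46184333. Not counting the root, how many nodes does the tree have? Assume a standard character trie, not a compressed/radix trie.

21

Count nodes per top-level branch (shared prefixes stored once):
  '4'-branch (460498, 461, 46184333, 4669, 467, 469062, 46925): 21 nodes
Sum: 21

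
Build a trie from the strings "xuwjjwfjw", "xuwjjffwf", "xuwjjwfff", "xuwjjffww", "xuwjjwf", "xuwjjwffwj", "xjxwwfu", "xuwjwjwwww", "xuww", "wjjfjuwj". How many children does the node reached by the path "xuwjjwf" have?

2

Follow the path "xuwjjwf" to its node, then look at its outgoing edges.
Distinct next characters after "xuwjjwf": f, j.
That node has 2 child edges.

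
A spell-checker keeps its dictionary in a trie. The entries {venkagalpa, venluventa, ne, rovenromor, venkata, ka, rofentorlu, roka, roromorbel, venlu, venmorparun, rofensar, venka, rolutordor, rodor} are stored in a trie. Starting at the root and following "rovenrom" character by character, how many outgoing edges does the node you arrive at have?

Walk "rovenrom" from the root, arriving at one node.
Distinct next characters after "rovenrom": o.
That node has 1 child edge.

1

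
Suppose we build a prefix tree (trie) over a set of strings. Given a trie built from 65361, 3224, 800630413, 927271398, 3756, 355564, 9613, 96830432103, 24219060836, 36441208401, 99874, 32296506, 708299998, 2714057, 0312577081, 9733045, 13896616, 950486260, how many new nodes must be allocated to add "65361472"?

The longest prefix of "65361472" already in the trie is "65361" (length 5).
New nodes needed: |"65361472"| − 5 = 8 − 5 = 3.

3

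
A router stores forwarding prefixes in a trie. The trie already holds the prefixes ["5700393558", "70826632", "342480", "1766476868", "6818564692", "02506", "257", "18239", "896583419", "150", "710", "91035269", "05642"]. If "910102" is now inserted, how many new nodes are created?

3

The longest prefix of "910102" already in the trie is "910" (length 3).
So 6 − 3 = 3 new nodes.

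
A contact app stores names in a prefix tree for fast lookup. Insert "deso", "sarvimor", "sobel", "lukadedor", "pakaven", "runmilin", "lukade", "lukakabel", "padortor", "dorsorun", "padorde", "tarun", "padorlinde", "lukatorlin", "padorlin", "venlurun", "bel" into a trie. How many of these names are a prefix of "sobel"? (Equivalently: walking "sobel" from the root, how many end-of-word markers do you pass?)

1

Check each prefix of "sobel" against the stored set — each match is an end-marker on the path.
Prefixes of the query that are stored words: "sobel"
Count: 1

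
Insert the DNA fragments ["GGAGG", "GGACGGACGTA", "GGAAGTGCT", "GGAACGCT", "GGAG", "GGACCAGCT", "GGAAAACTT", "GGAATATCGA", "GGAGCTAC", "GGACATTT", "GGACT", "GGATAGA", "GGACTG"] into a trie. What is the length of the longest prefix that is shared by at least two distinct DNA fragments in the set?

5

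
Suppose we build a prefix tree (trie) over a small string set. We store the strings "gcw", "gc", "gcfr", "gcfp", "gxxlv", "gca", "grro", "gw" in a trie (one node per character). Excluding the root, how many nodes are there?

15

Insert word by word; a character creates a node only if that edge doesn't already exist:
  "gcw" → 3 new (g, c, w)
  "gc" → prefix "gc" already present; 0 new (none)
  "gcfr" → prefix "gc" already present; 2 new (f, r)
  "gcfp" → prefix "gcf" already present; 1 new (p)
  "gxxlv" → prefix "g" already present; 4 new (x, x, l, v)
  "gca" → prefix "gc" already present; 1 new (a)
  "grro" → prefix "g" already present; 3 new (r, r, o)
  "gw" → prefix "g" already present; 1 new (w)
Total nodes = 3 + 0 + 2 + 1 + 4 + 1 + 3 + 1 = 15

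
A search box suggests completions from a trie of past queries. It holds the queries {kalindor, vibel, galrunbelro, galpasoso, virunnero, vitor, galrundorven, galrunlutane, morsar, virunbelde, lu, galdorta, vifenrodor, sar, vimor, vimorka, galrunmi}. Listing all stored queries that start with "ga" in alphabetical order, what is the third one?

galrunbelro

DFS of the "ga" subtree visits, in order: "galdorta", "galpasoso", "galrunbelro", "galrundorven", "galrunlutane", "galrunmi"
The 3rd is galrunbelro.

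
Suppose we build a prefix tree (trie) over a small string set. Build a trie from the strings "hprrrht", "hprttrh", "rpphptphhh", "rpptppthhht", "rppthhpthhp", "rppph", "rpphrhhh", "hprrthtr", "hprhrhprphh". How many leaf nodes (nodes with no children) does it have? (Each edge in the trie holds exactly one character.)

9

A leaf is a node with no children — equivalently, the end of a word that is not a proper prefix of any other stored word.
Those words: "hprhrhprphh", "hprrrht", "hprrthtr", "hprttrh", "rpphptphhh", "rpphrhhh", "rppph", "rppthhpthhp", "rpptppthhht"
Leaf count: 9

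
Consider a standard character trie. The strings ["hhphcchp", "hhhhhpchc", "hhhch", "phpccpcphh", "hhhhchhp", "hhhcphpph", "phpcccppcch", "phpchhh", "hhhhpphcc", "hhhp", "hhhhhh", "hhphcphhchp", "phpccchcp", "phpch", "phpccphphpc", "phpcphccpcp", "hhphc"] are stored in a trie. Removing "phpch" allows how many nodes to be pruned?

0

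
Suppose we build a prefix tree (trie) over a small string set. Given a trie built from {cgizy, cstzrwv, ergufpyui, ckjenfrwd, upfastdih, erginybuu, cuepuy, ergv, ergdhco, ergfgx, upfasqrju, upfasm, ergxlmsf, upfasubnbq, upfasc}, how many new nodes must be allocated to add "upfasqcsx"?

The longest prefix of "upfasqcsx" already in the trie is "upfasq" (length 6).
New nodes needed: |"upfasqcsx"| − 6 = 9 − 6 = 3.

3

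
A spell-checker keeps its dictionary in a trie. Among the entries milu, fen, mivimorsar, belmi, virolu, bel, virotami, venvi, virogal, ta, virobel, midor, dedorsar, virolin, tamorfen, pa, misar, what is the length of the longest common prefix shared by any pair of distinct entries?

The deepest shared node is where two words last agree before diverging.
"virolin" and "virolu" agree on "virol" (5 characters) before diverging; nothing deeper is shared.
Longest shared-prefix length: 5

5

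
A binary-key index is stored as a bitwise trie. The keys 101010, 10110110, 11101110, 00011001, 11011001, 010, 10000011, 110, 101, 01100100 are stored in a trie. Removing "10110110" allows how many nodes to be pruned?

Walk "10110110" from the leaf back toward the root, removing each node that no remaining word uses.
The suffix "10110" (5 nodes) is used only by "10110110"; the node for "101" still has the child "0", so pruning stops there.
Nodes removed: 5

5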